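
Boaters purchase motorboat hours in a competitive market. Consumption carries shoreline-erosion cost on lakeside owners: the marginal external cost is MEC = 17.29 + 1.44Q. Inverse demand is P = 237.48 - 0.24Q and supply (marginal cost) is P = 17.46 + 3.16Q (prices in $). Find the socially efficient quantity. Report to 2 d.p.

Q* = 41.89

Social marginal benefit = demand − MEC = 220.19 - 1.68Q.
Set SMB = MC: 220.19 - 1.68Q = 17.46 + 3.16Q → Q* = 41.8864.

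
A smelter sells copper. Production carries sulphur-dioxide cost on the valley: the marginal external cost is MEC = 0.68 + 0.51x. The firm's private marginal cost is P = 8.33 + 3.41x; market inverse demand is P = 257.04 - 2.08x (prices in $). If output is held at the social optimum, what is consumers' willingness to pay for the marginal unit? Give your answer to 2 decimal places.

P = $171.06

Social marginal cost = private MC + MEC = 9.01 + 3.92x.
Set SMC = demand: 9.01 + 3.92x = 257.04 - 2.08x → x* = 41.3383.
Consumer price on the demand curve at x*: 257.04 − 2.08×41.3383 = 171.0563.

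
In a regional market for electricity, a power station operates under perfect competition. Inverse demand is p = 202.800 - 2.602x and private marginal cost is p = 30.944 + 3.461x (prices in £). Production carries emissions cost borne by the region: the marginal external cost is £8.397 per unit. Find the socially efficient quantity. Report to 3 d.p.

x* = 26.960

Social marginal cost = private MC + MEC = 39.341 + 3.461x.
Set SMC = demand: 39.341 + 3.461x = 202.800 - 2.602x → x* = 26.9601.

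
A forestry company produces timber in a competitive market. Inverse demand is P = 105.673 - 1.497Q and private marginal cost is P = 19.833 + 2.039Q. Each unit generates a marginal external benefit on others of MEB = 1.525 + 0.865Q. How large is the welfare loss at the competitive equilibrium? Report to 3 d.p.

Market equilibrium (private): 19.833 + 2.039Q = 105.673 - 1.497Q → Q_m = 24.2760.
Social marginal cost = private MC − MEB = 18.308 + 1.174Q.
Set SMC = demand: 18.308 + 1.174Q = 105.673 - 1.497Q → Q* = 32.7087.
Height of the DWL triangle at Q_m is demand(Q_m) − SMC(Q_m) = MEB(Q_m) = 22.5238.
DWL = ½ × 8.4327 × 22.5238 = 94.9682.

DWL = 94.968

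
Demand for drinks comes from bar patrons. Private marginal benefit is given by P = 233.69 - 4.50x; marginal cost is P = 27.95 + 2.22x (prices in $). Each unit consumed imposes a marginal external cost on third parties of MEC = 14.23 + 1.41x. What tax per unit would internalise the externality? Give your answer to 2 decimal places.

tax = $47.44 per unit

Social marginal benefit = demand − MEC = 219.46 - 5.91x.
Set SMB = MC: 219.46 - 5.91x = 27.95 + 2.22x → x* = 23.5560.
The Pigouvian tax equals MEC at x*: 14.23 + 1.41×23.5560 = 47.4440.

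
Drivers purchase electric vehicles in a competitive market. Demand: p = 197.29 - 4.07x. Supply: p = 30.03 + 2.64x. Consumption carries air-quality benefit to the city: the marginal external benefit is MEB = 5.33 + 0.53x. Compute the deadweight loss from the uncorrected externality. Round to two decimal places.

Market equilibrium (private): 30.03 + 2.64x = 197.29 - 4.07x → x_m = 24.9270.
Social marginal benefit = demand + MEB = 202.62 - 3.54x.
Set SMB = MC: 202.62 - 3.54x = 30.03 + 2.64x → x* = 27.9272.
Height of the DWL triangle at x_m is SMB(x_m) − MC(x_m) = MEB(x_m) = 18.5413.
DWL = ½ × 3.0002 × 18.5413 = 27.8138.

DWL = 27.81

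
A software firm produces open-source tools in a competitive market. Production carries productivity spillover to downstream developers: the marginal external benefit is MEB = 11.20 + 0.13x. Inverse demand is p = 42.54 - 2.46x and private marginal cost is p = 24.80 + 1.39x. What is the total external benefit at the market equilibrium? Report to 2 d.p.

52.99

Market equilibrium (private): 24.80 + 1.39x = 42.54 - 2.46x → x_m = 4.6078.
Total external benefit = ∫₀^{x_m} (11.20 + 0.13x) dx = 11.20×4.6078 + ½×0.13×4.6078² = 52.9874.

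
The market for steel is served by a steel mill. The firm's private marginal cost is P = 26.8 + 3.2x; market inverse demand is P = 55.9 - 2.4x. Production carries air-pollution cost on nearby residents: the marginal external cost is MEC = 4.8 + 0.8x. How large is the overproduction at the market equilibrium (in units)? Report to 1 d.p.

1.4 units

Market equilibrium (private): 26.8 + 3.2x = 55.9 - 2.4x → x_m = 5.1964.
Social marginal cost = private MC + MEC = 31.6 + 4.0x.
Set SMC = demand: 31.6 + 4.0x = 55.9 - 2.4x → x* = 3.7969.
Gap = |5.1964 − 3.7969| = 1.3995.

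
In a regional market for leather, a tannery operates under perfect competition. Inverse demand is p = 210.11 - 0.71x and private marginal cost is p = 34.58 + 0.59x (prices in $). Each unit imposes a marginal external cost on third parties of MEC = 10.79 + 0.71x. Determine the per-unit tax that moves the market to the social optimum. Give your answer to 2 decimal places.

Social marginal cost = private MC + MEC = 45.37 + 1.30x.
Set SMC = demand: 45.37 + 1.30x = 210.11 - 0.71x → x* = 81.9602.
The Pigouvian tax equals MEC at x*: 10.79 + 0.71×81.9602 = 68.9817.

tax = $68.98 per unit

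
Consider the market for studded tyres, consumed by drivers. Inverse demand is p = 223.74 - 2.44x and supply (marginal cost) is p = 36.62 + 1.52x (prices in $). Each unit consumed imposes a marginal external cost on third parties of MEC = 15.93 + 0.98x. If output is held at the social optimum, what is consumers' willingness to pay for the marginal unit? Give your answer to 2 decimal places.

P = $139.18

Social marginal benefit = demand − MEC = 207.81 - 3.42x.
Set SMB = MC: 207.81 - 3.42x = 36.62 + 1.52x → x* = 34.6538.
Consumer price on the demand curve at x*: 223.74 − 2.44×34.6538 = 139.1847.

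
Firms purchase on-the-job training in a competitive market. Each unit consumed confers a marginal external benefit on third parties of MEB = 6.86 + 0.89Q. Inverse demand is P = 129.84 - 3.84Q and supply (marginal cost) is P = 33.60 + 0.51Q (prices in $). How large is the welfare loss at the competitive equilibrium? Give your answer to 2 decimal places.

DWL = $101.87

Market equilibrium (private): 33.60 + 0.51Q = 129.84 - 3.84Q → Q_m = 22.1241.
Social marginal benefit = demand + MEB = 136.70 - 2.95Q.
Set SMB = MC: 136.70 - 2.95Q = 33.60 + 0.51Q → Q* = 29.7977.
Between Q* and Q_m the wedge SMB − MC runs linearly from 0 to MEB(Q_m), so the loss is a triangle.
DWL = ½ × 7.6736 × 26.5505 = 101.8690.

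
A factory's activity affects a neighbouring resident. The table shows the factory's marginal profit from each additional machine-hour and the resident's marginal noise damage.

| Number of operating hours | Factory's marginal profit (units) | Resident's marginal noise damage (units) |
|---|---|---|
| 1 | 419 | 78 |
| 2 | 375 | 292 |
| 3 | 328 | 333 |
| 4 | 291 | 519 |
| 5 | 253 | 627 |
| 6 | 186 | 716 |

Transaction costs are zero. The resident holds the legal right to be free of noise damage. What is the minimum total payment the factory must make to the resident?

Efficient level: marginal profit ≥ marginal noise damage through level 2, so k* = 2.
With the resident holding the right, the factory must at least compensate total damage at k*: 78 + 292 = 370.

370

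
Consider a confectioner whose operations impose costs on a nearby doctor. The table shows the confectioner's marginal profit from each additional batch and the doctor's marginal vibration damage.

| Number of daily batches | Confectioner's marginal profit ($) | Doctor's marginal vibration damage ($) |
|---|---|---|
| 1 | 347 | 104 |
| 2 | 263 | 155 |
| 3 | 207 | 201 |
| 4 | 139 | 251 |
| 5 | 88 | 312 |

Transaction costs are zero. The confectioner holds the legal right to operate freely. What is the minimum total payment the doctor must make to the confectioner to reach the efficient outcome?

$227

Left alone the confectioner would choose level 5 (marginal profit stays positive).
Efficient level: k* = 3 (marginal profit ≥ marginal vibration damage through 3).
The doctor must at least cover the confectioner's forgone profit from cutting 5→3: 139 + 88 = 227.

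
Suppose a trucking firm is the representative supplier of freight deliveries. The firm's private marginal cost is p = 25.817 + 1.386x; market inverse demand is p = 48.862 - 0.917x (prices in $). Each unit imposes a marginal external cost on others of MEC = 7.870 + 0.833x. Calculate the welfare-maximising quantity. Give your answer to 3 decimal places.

x* = 4.839

Social marginal cost = private MC + MEC = 33.687 + 2.219x.
Set SMC = demand: 33.687 + 2.219x = 48.862 - 0.917x → x* = 4.8390.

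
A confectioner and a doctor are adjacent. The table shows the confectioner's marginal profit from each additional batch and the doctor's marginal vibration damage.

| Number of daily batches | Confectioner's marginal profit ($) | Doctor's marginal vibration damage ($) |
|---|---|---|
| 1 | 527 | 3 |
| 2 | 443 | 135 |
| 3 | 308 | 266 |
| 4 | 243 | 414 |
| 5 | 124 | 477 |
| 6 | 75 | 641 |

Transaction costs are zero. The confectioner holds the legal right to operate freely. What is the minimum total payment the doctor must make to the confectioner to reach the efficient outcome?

$442

Left alone the confectioner would choose level 6 (marginal profit stays positive).
Efficient level: k* = 3 (marginal profit ≥ marginal vibration damage through 3).
The doctor must at least cover the confectioner's forgone profit from cutting 6→3: 243 + 124 + 75 = 442.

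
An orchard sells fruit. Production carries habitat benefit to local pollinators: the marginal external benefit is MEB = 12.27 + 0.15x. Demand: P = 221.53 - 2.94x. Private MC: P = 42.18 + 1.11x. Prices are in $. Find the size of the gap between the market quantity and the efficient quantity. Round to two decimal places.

Market equilibrium (private): 42.18 + 1.11x = 221.53 - 2.94x → x_m = 44.2840.
Social marginal cost = private MC − MEB = 29.91 + 0.96x.
Set SMC = demand: 29.91 + 0.96x = 221.53 - 2.94x → x* = 49.1333.
Gap = |44.2840 − 49.1333| = 4.8493.

4.85 units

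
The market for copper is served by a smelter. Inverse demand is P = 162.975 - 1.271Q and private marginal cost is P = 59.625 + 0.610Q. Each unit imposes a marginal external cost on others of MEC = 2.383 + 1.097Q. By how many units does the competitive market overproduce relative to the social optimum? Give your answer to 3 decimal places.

21.040 units

Market equilibrium (private): 59.625 + 0.610Q = 162.975 - 1.271Q → Q_m = 54.9442.
Social marginal cost = private MC + MEC = 62.008 + 1.707Q.
Set SMC = demand: 62.008 + 1.707Q = 162.975 - 1.271Q → Q* = 33.9043.
Gap = |54.9442 − 33.9043| = 21.0399.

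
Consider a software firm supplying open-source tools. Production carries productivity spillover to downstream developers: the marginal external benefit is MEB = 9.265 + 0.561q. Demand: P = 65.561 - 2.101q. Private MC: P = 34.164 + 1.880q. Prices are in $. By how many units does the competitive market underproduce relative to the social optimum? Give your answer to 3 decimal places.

4.003 units

Market equilibrium (private): 34.164 + 1.880q = 65.561 - 2.101q → q_m = 7.8867.
Social marginal cost = private MC − MEB = 24.899 + 1.319q.
Set SMC = demand: 24.899 + 1.319q = 65.561 - 2.101q → q* = 11.8895.
Gap = |7.8867 − 11.8895| = 4.0028.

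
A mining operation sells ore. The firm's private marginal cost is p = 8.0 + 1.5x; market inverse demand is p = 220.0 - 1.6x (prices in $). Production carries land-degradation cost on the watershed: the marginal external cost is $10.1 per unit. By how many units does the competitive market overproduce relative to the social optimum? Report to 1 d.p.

3.3 units

Market equilibrium (private): 8.0 + 1.5x = 220.0 - 1.6x → x_m = 68.3871.
Social marginal cost = private MC + MEC = 18.1 + 1.5x.
Set SMC = demand: 18.1 + 1.5x = 220.0 - 1.6x → x* = 65.1290.
Gap = |68.3871 − 65.1290| = 3.2581.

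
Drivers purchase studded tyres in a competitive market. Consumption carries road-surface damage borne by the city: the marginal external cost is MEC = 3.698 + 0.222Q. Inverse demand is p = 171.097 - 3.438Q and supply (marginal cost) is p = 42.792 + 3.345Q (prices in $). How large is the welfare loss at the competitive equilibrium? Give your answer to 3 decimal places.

DWL = $4.452

Market equilibrium (private): 42.792 + 3.345Q = 171.097 - 3.438Q → Q_m = 18.9157.
Social marginal benefit = demand − MEC = 167.399 - 3.660Q.
Set SMB = MC: 167.399 - 3.660Q = 42.792 + 3.345Q → Q* = 17.7883.
The welfare-loss triangle has base |Q_m − Q*| and height MEC(Q_m) (the vertical gap between SMB and MC is zero at Q* and MEC at Q_m).
DWL = ½ × 1.1274 × 7.8973 = 4.4517.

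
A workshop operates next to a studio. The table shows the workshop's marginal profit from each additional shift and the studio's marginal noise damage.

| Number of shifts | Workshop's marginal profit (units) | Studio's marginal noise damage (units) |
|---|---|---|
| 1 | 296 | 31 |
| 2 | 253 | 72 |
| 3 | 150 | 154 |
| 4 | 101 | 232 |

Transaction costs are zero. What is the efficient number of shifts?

Bargaining reaches the level where marginal profit last exceeds marginal noise damage.
That holds through level 2 (253 ≥ 72) but not at 3 (150 < 154).

2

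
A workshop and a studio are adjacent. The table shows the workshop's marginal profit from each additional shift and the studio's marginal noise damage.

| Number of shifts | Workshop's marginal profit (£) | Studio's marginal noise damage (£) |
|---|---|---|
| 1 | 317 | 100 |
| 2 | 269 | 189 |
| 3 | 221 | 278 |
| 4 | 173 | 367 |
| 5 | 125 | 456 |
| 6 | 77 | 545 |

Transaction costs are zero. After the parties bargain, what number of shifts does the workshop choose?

Bargaining reaches the level where marginal profit last exceeds marginal noise damage.
That holds through level 2 (269 ≥ 189) but not at 3 (221 < 278).

2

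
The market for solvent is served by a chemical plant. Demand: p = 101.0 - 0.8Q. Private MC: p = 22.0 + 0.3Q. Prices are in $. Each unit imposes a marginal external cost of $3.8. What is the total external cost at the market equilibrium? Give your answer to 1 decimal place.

Market equilibrium (private): 22.0 + 0.3Q = 101.0 - 0.8Q → Q_m = 71.8182.
Total external cost = MEC × Q_m = 3.8 × 71.8182 = 272.9092.

$272.9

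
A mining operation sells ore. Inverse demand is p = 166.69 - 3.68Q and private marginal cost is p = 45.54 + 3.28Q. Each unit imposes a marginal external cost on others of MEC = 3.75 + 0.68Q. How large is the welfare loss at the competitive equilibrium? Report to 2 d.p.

DWL = 15.90

Market equilibrium (private): 45.54 + 3.28Q = 166.69 - 3.68Q → Q_m = 17.4066.
Social marginal cost = private MC + MEC = 49.29 + 3.96Q.
Set SMC = demand: 49.29 + 3.96Q = 166.69 - 3.68Q → Q* = 15.3665.
The loss is the area between SMC and demand from Q* to Q_m; with linear curves that's a triangle of height MEC(Q_m).
DWL = ½ × 2.0401 × 15.5865 = 15.8990.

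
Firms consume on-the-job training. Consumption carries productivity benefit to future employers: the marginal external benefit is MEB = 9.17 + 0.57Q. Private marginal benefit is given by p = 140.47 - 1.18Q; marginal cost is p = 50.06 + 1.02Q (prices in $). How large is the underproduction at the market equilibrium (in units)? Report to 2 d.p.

Market equilibrium (private): 50.06 + 1.02Q = 140.47 - 1.18Q → Q_m = 41.0955.
Social marginal benefit = demand + MEB = 149.64 - 0.61Q.
Set SMB = MC: 149.64 - 0.61Q = 50.06 + 1.02Q → Q* = 61.0920.
Gap = |41.0955 − 61.0920| = 19.9965.

20.00 units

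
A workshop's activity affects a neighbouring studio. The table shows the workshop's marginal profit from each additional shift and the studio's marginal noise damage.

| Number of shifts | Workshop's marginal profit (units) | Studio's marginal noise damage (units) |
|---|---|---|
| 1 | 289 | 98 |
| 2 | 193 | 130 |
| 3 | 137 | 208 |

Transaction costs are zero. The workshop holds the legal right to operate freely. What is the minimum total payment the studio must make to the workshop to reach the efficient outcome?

Left alone the workshop would choose level 3 (marginal profit stays positive).
Efficient level: k* = 2 (marginal profit ≥ marginal noise damage through 2).
The studio must at least cover the workshop's forgone profit from cutting 3→2: 137 = 137.

137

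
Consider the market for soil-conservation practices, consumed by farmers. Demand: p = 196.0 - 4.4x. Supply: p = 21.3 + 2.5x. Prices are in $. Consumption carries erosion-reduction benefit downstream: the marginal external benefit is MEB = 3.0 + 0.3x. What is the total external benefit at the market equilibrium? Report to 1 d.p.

$172.1

Market equilibrium (private): 21.3 + 2.5x = 196.0 - 4.4x → x_m = 25.3188.
Total external benefit = ∫₀^{x_m} (3.0 + 0.3x) dx = 3.0×25.3188 + ½×0.3×25.3188² = 172.1126.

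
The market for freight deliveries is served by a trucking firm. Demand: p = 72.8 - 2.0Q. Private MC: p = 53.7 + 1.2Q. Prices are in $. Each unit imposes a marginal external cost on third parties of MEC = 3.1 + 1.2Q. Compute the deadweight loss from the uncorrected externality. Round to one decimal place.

Market equilibrium (private): 53.7 + 1.2Q = 72.8 - 2.0Q → Q_m = 5.9688.
Social marginal cost = private MC + MEC = 56.8 + 2.4Q.
Set SMC = demand: 56.8 + 2.4Q = 72.8 - 2.0Q → Q* = 3.6364.
The loss is the area between SMC and demand from Q* to Q_m; with linear curves that's a triangle of height MEC(Q_m).
DWL = ½ × 2.3324 × 10.2625 = 11.9681.

DWL = $12.0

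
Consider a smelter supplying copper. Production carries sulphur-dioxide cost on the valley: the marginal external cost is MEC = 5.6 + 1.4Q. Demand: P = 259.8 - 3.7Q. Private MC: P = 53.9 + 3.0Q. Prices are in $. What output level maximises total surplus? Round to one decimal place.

Social marginal cost = private MC + MEC = 59.5 + 4.4Q.
Set SMC = demand: 59.5 + 4.4Q = 259.8 - 3.7Q → Q* = 24.7284.

Q* = 24.7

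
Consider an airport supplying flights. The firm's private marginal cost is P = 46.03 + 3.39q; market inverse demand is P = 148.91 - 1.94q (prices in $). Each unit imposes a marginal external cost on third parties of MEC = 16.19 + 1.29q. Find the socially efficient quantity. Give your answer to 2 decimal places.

Social marginal cost = private MC + MEC = 62.22 + 4.68q.
Set SMC = demand: 62.22 + 4.68q = 148.91 - 1.94q → q* = 13.0952.

q* = 13.10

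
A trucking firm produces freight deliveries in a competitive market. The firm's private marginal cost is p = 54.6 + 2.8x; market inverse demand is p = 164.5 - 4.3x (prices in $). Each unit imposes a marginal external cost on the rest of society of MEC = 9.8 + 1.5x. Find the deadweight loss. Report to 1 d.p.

DWL = $63.4

Market equilibrium (private): 54.6 + 2.8x = 164.5 - 4.3x → x_m = 15.4789.
Social marginal cost = private MC + MEC = 64.4 + 4.3x.
Set SMC = demand: 64.4 + 4.3x = 164.5 - 4.3x → x* = 11.6395.
Height of the DWL triangle at x_m is SMC(x_m) − demand(x_m) = MEC(x_m) = 33.0183.
DWL = ½ × 3.8394 × 33.0183 = 63.3852.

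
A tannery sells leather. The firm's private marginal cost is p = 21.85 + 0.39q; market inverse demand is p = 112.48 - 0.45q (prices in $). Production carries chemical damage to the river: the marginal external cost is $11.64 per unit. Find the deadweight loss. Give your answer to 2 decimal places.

DWL = $80.65

Market equilibrium (private): 21.85 + 0.39q = 112.48 - 0.45q → q_m = 107.8929.
Social marginal cost = private MC + MEC = 33.49 + 0.39q.
Set SMC = demand: 33.49 + 0.39q = 112.48 - 0.45q → q* = 94.0357.
The loss is the area between SMC and demand from q* to q_m; with linear curves that's a triangle of height MEC(q_m).
DWL = ½ × 13.8572 × 11.6400 = 80.6489.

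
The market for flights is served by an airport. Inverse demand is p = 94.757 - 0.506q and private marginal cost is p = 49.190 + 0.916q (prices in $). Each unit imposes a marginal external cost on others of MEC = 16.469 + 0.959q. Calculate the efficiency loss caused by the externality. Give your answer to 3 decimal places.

Market equilibrium (private): 49.190 + 0.916q = 94.757 - 0.506q → q_m = 32.0443.
Social marginal cost = private MC + MEC = 65.659 + 1.875q.
Set SMC = demand: 65.659 + 1.875q = 94.757 - 0.506q → q* = 12.2209.
The welfare-loss triangle has base |q_m − q*| and height MEC(q_m) (the vertical gap between SMC and demand is zero at q* and MEC at q_m).
DWL = ½ × 19.8234 × 47.1995 = 467.8273.

DWL = $467.827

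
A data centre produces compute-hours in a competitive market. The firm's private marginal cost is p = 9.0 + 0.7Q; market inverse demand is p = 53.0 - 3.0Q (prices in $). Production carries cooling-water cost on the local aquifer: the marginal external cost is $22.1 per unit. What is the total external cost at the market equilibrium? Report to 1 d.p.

$262.8

Market equilibrium (private): 9.0 + 0.7Q = 53.0 - 3.0Q → Q_m = 11.8919.
Total external cost = MEC × Q_m = 22.1 × 11.8919 = 262.8110.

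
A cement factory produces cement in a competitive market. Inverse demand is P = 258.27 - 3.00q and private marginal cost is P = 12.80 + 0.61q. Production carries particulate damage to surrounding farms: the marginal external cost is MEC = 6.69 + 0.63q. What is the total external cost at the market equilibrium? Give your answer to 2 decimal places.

Market equilibrium (private): 12.80 + 0.61q = 258.27 - 3.00q → q_m = 67.9972.
Total external cost = ∫₀^{q_m} (6.69 + 0.63q) dq = 6.69×67.9972 + ½×0.63×67.9972² = 1911.3413.

1911.34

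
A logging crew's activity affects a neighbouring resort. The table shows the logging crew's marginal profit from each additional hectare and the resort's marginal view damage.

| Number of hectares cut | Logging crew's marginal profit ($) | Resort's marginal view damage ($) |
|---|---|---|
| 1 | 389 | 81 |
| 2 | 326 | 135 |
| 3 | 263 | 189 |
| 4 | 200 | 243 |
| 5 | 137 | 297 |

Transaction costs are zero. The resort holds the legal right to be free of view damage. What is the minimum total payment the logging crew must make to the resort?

$405

Efficient level: marginal profit ≥ marginal view damage through level 3, so k* = 3.
With the resort holding the right, the logging crew must at least compensate total damage at k*: 81 + 135 + 189 = 405.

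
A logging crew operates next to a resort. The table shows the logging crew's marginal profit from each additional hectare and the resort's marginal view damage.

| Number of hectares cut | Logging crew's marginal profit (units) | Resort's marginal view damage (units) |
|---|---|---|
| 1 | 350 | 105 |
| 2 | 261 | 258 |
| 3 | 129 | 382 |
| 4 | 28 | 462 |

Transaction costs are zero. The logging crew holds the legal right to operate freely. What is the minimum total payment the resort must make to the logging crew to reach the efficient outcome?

Left alone the logging crew would choose level 4 (marginal profit stays positive).
Efficient level: k* = 2 (marginal profit ≥ marginal view damage through 2).
The resort must at least cover the logging crew's forgone profit from cutting 4→2: 129 + 28 = 157.

157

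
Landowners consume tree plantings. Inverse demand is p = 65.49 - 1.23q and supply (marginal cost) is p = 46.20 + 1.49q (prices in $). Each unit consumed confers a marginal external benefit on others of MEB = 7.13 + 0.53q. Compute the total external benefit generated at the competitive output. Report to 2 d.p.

Market equilibrium (private): 46.20 + 1.49q = 65.49 - 1.23q → q_m = 7.0919.
Total external benefit = ∫₀^{q_m} (7.13 + 0.53q) dq = 7.13×7.0919 + ½×0.53×7.0919² = 63.8934.

$63.89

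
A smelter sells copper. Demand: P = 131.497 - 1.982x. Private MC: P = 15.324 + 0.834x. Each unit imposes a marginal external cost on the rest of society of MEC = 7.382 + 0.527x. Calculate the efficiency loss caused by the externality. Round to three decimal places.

DWL = 126.856

Market equilibrium (private): 15.324 + 0.834x = 131.497 - 1.982x → x_m = 41.2546.
Social marginal cost = private MC + MEC = 22.706 + 1.361x.
Set SMC = demand: 22.706 + 1.361x = 131.497 - 1.982x → x* = 32.5429.
The loss is the area between SMC and demand from x* to x_m; with linear curves that's a triangle of height MEC(x_m).
DWL = ½ × 8.7117 × 29.1232 = 126.8563.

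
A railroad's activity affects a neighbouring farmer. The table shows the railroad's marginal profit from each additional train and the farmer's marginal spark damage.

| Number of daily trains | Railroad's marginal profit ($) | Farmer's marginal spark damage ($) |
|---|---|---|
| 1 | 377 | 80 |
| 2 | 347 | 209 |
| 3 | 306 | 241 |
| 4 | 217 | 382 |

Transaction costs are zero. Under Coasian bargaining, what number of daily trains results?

Bargaining reaches the level where marginal profit last exceeds marginal spark damage.
That holds through level 3 (306 ≥ 241) but not at 4 (217 < 382).

3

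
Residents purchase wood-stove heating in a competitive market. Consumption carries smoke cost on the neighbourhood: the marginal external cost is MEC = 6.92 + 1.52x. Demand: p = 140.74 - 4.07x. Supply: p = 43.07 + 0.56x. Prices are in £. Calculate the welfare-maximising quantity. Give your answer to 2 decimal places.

x* = 14.76

Social marginal benefit = demand − MEC = 133.82 - 5.59x.
Set SMB = MC: 133.82 - 5.59x = 43.07 + 0.56x → x* = 14.7561.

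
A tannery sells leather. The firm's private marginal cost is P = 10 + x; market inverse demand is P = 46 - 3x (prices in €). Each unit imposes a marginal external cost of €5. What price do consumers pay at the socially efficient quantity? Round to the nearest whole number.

P = €23

Social marginal cost = private MC + MEC = 15 + x.
Set SMC = demand: 15 + x = 46 - 3x → x* = 7.7500.
Consumer price on the demand curve at x*: 46 − 3×7.7500 = 22.7500.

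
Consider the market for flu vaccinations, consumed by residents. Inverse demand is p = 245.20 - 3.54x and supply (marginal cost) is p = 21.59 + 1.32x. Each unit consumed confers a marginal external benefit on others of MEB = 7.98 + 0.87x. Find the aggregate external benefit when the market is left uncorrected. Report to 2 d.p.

Market equilibrium (private): 21.59 + 1.32x = 245.20 - 3.54x → x_m = 46.0103.
Total external benefit = ∫₀^{x_m} (7.98 + 0.87x) dx = 7.98×46.0103 + ½×0.87×46.0103² = 1288.0344.

1288.03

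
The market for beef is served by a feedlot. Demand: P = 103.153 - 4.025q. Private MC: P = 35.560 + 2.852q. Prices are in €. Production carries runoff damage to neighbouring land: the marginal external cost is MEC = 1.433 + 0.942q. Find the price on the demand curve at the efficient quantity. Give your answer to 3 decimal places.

Social marginal cost = private MC + MEC = 36.993 + 3.794q.
Set SMC = demand: 36.993 + 3.794q = 103.153 - 4.025q → q* = 8.4614.
Consumer price on the demand curve at q*: 103.153 − 4.025×8.4614 = 69.0959.

P = €69.096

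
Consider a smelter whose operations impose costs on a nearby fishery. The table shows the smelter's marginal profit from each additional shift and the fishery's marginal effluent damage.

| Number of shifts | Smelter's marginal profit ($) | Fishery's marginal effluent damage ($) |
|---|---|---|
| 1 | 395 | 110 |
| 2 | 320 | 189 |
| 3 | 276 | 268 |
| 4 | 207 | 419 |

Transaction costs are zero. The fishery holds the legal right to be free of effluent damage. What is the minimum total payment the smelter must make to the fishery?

$567

Efficient level: marginal profit ≥ marginal effluent damage through level 3, so k* = 3.
With the fishery holding the right, the smelter must at least compensate total damage at k*: 110 + 189 + 268 = 567.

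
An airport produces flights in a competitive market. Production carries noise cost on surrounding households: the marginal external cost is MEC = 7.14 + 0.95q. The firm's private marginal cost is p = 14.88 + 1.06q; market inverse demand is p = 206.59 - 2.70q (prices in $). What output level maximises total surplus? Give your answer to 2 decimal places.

q* = 39.19

Social marginal cost = private MC + MEC = 22.02 + 2.01q.
Set SMC = demand: 22.02 + 2.01q = 206.59 - 2.70q → q* = 39.1868.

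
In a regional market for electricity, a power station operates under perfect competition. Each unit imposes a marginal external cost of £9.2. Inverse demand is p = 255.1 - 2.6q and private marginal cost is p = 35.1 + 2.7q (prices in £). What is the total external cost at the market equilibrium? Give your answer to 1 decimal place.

£381.9

Market equilibrium (private): 35.1 + 2.7q = 255.1 - 2.6q → q_m = 41.5094.
Total external cost = MEC × q_m = 9.2 × 41.5094 = 381.8865.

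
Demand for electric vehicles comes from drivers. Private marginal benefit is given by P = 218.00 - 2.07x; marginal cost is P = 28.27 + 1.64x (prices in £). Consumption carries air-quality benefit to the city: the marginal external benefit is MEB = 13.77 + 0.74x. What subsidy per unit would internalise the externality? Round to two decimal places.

subsidy = £64.47 per unit

Social marginal benefit = demand + MEB = 231.77 - 1.33x.
Set SMB = MC: 231.77 - 1.33x = 28.27 + 1.64x → x* = 68.5185.
The Pigouvian subsidy equals MEB at x*: 13.77 + 0.74×68.5185 = 64.4737.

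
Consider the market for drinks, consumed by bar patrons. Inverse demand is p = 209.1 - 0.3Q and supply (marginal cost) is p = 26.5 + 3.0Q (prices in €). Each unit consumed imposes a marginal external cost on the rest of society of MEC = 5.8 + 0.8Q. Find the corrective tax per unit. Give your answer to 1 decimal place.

Social marginal benefit = demand − MEC = 203.3 - 1.1Q.
Set SMB = MC: 203.3 - 1.1Q = 26.5 + 3.0Q → Q* = 43.1220.
The Pigouvian tax equals MEC at Q*: 5.8 + 0.8×43.1220 = 40.2976.

tax = €40.3 per unit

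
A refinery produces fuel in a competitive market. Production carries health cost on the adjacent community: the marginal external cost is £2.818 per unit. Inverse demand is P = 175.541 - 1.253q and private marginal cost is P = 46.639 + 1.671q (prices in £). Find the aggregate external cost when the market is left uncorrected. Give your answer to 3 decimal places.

Market equilibrium (private): 46.639 + 1.671q = 175.541 - 1.253q → q_m = 44.0841.
Total external cost = MEC × q_m = 2.818 × 44.0841 = 124.2290.

£124.229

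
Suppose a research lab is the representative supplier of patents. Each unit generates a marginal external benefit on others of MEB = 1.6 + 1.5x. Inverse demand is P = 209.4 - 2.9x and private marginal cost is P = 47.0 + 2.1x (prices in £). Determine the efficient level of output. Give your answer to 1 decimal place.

Social marginal cost = private MC − MEB = 45.4 + 0.6x.
Set SMC = demand: 45.4 + 0.6x = 209.4 - 2.9x → x* = 46.8571.

x* = 46.9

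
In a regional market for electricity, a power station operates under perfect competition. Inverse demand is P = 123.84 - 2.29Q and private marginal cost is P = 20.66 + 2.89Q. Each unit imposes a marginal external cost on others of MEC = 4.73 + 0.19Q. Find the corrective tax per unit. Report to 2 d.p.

Social marginal cost = private MC + MEC = 25.39 + 3.08Q.
Set SMC = demand: 25.39 + 3.08Q = 123.84 - 2.29Q → Q* = 18.3333.
The Pigouvian tax equals MEC at Q*: 4.73 + 0.19×18.3333 = 8.2133.

tax = 8.21 per unit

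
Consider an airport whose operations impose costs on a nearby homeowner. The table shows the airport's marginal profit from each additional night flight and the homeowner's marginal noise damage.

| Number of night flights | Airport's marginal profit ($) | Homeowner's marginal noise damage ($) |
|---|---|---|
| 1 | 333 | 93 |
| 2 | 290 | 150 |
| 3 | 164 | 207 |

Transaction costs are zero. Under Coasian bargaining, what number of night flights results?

2

Bargaining reaches the level where marginal profit last exceeds marginal noise damage.
That holds through level 2 (290 ≥ 150) but not at 3 (164 < 207).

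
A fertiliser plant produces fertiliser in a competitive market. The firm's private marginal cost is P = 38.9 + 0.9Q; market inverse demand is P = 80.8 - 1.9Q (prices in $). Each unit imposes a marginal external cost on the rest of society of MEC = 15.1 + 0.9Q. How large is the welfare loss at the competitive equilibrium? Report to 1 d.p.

DWL = $110.3

Market equilibrium (private): 38.9 + 0.9Q = 80.8 - 1.9Q → Q_m = 14.9643.
Social marginal cost = private MC + MEC = 54.0 + 1.8Q.
Set SMC = demand: 54.0 + 1.8Q = 80.8 - 1.9Q → Q* = 7.2432.
Between Q* and Q_m the wedge SMC − demand runs linearly from 0 to MEC(Q_m), so the loss is a triangle.
DWL = ½ × 7.7211 × 28.5679 = 110.2878.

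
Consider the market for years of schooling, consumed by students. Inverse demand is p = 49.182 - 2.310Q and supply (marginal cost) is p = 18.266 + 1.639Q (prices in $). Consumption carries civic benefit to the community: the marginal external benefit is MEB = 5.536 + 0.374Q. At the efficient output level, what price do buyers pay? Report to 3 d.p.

Social marginal benefit = demand + MEB = 54.718 - 1.936Q.
Set SMB = MC: 54.718 - 1.936Q = 18.266 + 1.639Q → Q* = 10.1964.
Consumer price on the demand curve at Q*: 49.182 − 2.310×10.1964 = 25.6283.

P = $25.628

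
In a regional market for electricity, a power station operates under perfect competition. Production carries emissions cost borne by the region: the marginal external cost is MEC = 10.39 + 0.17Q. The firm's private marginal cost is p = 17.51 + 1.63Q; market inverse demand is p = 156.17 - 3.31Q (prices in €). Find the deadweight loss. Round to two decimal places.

DWL = €22.49

Market equilibrium (private): 17.51 + 1.63Q = 156.17 - 3.31Q → Q_m = 28.0688.
Social marginal cost = private MC + MEC = 27.90 + 1.80Q.
Set SMC = demand: 27.90 + 1.80Q = 156.17 - 3.31Q → Q* = 25.1018.
Between Q* and Q_m the wedge SMC − demand runs linearly from 0 to MEC(Q_m), so the loss is a triangle.
DWL = ½ × 2.9670 × 15.1617 = 22.4924.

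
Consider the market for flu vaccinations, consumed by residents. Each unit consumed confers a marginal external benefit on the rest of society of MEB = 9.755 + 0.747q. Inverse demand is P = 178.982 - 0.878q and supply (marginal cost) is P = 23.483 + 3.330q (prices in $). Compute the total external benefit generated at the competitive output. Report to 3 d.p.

$870.507

Market equilibrium (private): 23.483 + 3.330q = 178.982 - 0.878q → q_m = 36.9532.
Total external benefit = ∫₀^{q_m} (9.755 + 0.747q) dq = 9.755×36.9532 + ½×0.747×36.9532² = 870.5073.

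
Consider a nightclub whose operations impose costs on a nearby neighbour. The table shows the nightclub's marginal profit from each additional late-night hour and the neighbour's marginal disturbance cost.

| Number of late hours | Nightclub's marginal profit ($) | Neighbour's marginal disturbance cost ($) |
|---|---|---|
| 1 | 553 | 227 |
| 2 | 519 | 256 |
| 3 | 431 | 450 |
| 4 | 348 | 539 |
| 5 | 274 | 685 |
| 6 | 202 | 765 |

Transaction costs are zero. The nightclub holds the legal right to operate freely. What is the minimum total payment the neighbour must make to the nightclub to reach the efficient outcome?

Left alone the nightclub would choose level 6 (marginal profit stays positive).
Efficient level: k* = 2 (marginal profit ≥ marginal disturbance cost through 2).
The neighbour must at least cover the nightclub's forgone profit from cutting 6→2: 431 + 348 + 274 + 202 = 1255.

$1255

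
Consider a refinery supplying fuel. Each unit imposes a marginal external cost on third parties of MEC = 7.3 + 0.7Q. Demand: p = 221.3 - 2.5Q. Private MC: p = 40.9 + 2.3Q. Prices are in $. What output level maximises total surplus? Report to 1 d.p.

Social marginal cost = private MC + MEC = 48.2 + 3.0Q.
Set SMC = demand: 48.2 + 3.0Q = 221.3 - 2.5Q → Q* = 31.4727.

Q* = 31.5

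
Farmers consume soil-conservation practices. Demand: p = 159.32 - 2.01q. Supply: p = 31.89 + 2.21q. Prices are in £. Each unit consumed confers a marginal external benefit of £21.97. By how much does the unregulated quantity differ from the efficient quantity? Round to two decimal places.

5.21 units

Market equilibrium (private): 31.89 + 2.21q = 159.32 - 2.01q → q_m = 30.1967.
Social marginal benefit = demand + MEB = 181.29 - 2.01q.
Set SMB = MC: 181.29 - 2.01q = 31.89 + 2.21q → q* = 35.4028.
Gap = |30.1967 − 35.4028| = 5.2061.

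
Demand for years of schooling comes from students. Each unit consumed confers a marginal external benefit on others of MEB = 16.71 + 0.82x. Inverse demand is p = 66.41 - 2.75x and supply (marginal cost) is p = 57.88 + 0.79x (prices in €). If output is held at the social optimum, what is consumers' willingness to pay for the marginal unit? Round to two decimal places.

P = €40.89

Social marginal benefit = demand + MEB = 83.12 - 1.93x.
Set SMB = MC: 83.12 - 1.93x = 57.88 + 0.79x → x* = 9.2794.
Consumer price on the demand curve at x*: 66.41 − 2.75×9.2794 = 40.8917.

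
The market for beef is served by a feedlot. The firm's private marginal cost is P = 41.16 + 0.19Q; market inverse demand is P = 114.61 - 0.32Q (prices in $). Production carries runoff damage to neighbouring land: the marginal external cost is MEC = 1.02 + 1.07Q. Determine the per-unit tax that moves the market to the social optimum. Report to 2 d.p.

tax = $50.07 per unit

Social marginal cost = private MC + MEC = 42.18 + 1.26Q.
Set SMC = demand: 42.18 + 1.26Q = 114.61 - 0.32Q → Q* = 45.8418.
The Pigouvian tax equals MEC at Q*: 1.02 + 1.07×45.8418 = 50.0707.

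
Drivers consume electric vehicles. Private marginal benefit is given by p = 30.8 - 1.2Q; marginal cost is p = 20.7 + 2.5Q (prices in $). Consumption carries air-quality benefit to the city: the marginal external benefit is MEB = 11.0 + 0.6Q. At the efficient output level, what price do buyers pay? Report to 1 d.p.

Social marginal benefit = demand + MEB = 41.8 - 0.6Q.
Set SMB = MC: 41.8 - 0.6Q = 20.7 + 2.5Q → Q* = 6.8065.
Consumer price on the demand curve at Q*: 30.8 − 1.2×6.8065 = 22.6322.

P = $22.6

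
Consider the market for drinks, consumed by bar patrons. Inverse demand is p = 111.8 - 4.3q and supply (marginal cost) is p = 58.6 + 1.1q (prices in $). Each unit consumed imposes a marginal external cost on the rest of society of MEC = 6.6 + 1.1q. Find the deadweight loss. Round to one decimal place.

Market equilibrium (private): 58.6 + 1.1q = 111.8 - 4.3q → q_m = 9.8519.
Social marginal benefit = demand − MEC = 105.2 - 5.4q.
Set SMB = MC: 105.2 - 5.4q = 58.6 + 1.1q → q* = 7.1692.
Height of the DWL triangle at q_m is MC(q_m) − SMB(q_m) = MEC(q_m) = 17.4370.
DWL = ½ × 2.6827 × 17.4370 = 23.3891.

DWL = $23.4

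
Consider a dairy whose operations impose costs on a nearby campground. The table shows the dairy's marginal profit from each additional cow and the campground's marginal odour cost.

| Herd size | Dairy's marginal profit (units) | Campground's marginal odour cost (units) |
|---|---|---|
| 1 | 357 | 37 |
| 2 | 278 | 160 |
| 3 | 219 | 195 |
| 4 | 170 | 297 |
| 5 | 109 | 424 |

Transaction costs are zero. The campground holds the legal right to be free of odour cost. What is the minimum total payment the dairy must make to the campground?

Efficient level: marginal profit ≥ marginal odour cost through level 3, so k* = 3.
With the campground holding the right, the dairy must at least compensate total damage at k*: 37 + 160 + 195 = 392.

392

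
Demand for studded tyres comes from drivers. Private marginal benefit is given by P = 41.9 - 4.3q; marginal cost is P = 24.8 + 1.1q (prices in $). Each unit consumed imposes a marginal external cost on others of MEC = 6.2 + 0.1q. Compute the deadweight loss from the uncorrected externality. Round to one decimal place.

Market equilibrium (private): 24.8 + 1.1q = 41.9 - 4.3q → q_m = 3.1667.
Social marginal benefit = demand − MEC = 35.7 - 4.4q.
Set SMB = MC: 35.7 - 4.4q = 24.8 + 1.1q → q* = 1.9818.
The welfare-loss triangle has base |q_m − q*| and height MEC(q_m) (the vertical gap between SMB and MC is zero at q* and MEC at q_m).
DWL = ½ × 1.1849 × 6.5167 = 3.8608.

DWL = $3.9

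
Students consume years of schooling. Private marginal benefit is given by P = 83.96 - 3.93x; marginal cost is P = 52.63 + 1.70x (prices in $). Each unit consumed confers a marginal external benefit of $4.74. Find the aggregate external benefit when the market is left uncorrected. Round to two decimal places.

Market equilibrium (private): 52.63 + 1.70x = 83.96 - 3.93x → x_m = 5.5648.
Total external benefit = MEB × x_m = 4.74 × 5.5648 = 26.3772.

$26.38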